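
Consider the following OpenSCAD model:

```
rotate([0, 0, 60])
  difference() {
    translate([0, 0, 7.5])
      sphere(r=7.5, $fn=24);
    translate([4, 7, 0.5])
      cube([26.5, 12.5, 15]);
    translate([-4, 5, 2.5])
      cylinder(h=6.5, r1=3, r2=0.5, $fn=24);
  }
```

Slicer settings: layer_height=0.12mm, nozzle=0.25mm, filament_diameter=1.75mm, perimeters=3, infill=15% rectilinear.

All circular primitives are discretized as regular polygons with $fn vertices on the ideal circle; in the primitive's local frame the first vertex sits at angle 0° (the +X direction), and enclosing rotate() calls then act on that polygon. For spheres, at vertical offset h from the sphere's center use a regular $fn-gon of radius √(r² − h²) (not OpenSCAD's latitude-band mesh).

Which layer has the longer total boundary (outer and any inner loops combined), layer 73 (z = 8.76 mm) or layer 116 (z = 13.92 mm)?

layer 73 (z = 8.76 mm)

Layer 73 (z = 8.76): the r=7.5 sphere contributes a regular 24-gon of circumradius √(7.5²−1.26²) = 7.393 (perimeter = 2·24·7.393·sin(180°/24) = 46.32 mm); the 26.5×12.5 cube at (4, 7) contributes its full rectangle (perimeter 78.00 mm); the cone at (-4, 5) contributes a regular 24-gon of circumradius 0.592 (interpolated between r1=3 and r2=0.5 at t=0.963) (perimeter = 2·24·0.592·sin(180°/24) = 3.71 mm); Subtracting the remaining from the first: starting from the r=7.5 sphere, the 26.5×12.5 cube at (4, 7) misses the remaining region (no effect); the cone at (-4, 5) lies wholly inside it (removes its full 1.09 mm² and its 3.71 mm outline becomes a hole wall) — boundary (outer + 1 inner loop) = 50.03 mm; (rotated 60° about Z; rotation is an isometry so areas/perimeters/island counts are preserved). So its perimeter = 50.03 mm. Layer 116 (z = 13.92): the sphere: section is a regular 24-gon, circumradius = √(r²−h²) = √(7.5²−6.42²) = 3.877 (perimeter = 2·24·3.877·sin(180°/24) = 24.29 mm); the 26.5×12.5 cube at (4, 7) contributes its full rectangle (perimeter 78.00 mm); the cone at (-4, 5) is absent (z outside [2.5, 9]); After the difference (first − rest): starting from the r=7.5 sphere, the 26.5×12.5 cube at (4, 7) misses the remaining region (no effect) — boundary = 24.29 mm; (rotated 60° about Z; rotation is an isometry so areas/perimeters/island counts are preserved). So its perimeter = 24.29 mm. Layer 73 is larger (50.03 vs 24.29 mm).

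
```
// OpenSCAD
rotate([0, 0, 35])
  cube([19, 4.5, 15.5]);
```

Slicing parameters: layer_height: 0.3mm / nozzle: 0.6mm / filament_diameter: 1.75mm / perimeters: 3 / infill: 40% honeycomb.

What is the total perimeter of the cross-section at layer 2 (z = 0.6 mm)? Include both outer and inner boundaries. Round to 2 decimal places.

At z = 0.6 mm: the cube (footprint 19×4.5) is included at this height (perimeter 47.00 mm); (rotated 35° about Z; rotation is an isometry so areas/perimeters/island counts are preserved). Overall, the cross-section is a single solid region. Total boundary length (outer) = 47.00 mm.

47.00 mm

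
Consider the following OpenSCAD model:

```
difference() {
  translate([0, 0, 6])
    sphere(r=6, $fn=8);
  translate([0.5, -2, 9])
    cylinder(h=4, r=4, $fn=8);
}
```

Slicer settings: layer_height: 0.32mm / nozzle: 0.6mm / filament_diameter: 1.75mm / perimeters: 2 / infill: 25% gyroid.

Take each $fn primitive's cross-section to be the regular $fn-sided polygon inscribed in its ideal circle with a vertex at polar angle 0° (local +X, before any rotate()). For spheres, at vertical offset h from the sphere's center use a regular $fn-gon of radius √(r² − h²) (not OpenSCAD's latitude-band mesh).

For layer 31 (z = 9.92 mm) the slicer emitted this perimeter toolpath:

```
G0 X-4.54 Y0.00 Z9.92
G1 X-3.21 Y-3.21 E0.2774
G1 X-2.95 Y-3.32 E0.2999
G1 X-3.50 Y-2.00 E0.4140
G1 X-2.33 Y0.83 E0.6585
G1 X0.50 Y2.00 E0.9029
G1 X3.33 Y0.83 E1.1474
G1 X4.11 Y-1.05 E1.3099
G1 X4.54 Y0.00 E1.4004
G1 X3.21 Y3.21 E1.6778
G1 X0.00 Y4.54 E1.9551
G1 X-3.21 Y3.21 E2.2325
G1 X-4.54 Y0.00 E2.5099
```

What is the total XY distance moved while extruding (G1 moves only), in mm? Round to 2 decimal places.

Sum the Euclidean lengths of each G1 segment: total = 31.44 mm.

31.44 mm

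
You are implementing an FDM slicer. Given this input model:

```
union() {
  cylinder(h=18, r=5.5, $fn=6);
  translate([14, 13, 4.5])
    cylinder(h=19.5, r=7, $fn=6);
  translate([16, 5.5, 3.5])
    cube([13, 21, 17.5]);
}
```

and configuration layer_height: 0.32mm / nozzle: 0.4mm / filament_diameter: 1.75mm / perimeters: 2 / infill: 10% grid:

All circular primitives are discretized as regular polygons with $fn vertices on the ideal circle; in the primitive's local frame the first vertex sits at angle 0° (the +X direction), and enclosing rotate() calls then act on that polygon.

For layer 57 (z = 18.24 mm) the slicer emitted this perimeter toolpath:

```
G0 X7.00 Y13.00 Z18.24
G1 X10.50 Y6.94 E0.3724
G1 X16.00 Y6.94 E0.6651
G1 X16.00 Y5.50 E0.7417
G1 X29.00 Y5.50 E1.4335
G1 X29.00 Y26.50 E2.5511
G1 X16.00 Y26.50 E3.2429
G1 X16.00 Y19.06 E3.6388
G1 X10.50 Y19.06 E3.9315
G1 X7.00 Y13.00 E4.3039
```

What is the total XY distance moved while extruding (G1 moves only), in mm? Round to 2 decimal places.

80.88 mm

Sum the Euclidean lengths of each G1 segment: total = 80.88 mm.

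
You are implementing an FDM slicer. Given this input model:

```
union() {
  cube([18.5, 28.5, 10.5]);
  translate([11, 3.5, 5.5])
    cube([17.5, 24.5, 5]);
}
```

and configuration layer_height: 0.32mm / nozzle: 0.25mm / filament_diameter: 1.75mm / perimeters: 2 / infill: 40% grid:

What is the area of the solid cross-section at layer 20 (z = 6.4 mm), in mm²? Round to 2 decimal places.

772.25 mm²

At z = 6.4 mm: the cube is present — its section is the full 18.5×28.5 rectangle (area 527.25 mm²); the 17.5×24.5 cube at (11, 3.5) contributes its full rectangle (area 428.75 mm²); Merging all regions: the regions partially overlap — summed areas 956.00 mm² minus the doubly-counted overlap 183.75 mm² gives 772.25 mm² — area = 772.25 mm². Overall, the cross-section is a single solid region. Net area = 772.25 mm².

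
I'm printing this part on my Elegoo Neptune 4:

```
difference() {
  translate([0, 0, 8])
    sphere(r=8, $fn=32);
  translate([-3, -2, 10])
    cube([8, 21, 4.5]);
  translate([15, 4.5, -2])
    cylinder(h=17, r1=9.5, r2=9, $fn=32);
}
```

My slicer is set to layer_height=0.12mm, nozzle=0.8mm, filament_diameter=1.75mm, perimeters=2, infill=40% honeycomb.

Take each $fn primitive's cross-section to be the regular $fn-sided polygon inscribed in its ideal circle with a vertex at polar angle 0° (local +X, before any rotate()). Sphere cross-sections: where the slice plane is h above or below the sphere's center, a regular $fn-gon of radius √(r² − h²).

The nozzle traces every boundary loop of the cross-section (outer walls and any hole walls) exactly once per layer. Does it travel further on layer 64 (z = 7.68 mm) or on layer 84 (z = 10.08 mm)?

Layer 64 (z = 7.68): the sphere: section is a regular 32-gon, circumradius = √(r²−h²) = √(8²−0.32²) = 7.994 (perimeter = 2·32·7.994·sin(180°/32) = 50.14 mm); the cube at (-3, -2) is not intersected at this z (z outside [10, 14.5]); the cone at (15, 4.5) (r1=9.5→r2=9) has section circumradius 9.215 here — a regular 32-gon (perimeter = 2·32·9.215·sin(180°/32) = 57.81 mm); Subtracting the remaining from the first: starting from the r=8 sphere, the cone at (15, 4.5) partially overlaps it — only the 7.00 mm² overlap (of its 265.08 mm²) is removed, clipping the outline — boundary = 50.10 mm. So its perimeter = 50.10 mm. Layer 84 (z = 10.08): the r=8 sphere slices to a regular 32-gon of circumradius 7.725 (√(r²−h²) with h=2.08 from center) (perimeter = 2·32·7.725·sin(180°/32) = 48.46 mm); the cube at (-3, -2) is present — its section is the full 8×21 rectangle (perimeter 58.00 mm); the cone at (15, 4.5) (r1=9.5→r2=9) has section circumradius 9.145 here — a regular 32-gon (perimeter = 2·32·9.145·sin(180°/32) = 57.37 mm); Subtracting the remaining from the first: starting from the r=8 sphere, the 8×21 cube at (-3, -2) partially overlaps it — only the 74.09 mm² overlap (of its 168.00 mm²) is removed, clipping the outline; the cone at (15, 4.5) partially overlaps it — only the 4.74 mm² overlap (of its 261.03 mm²) is removed, clipping the outline — boundary = 64.82 mm. So its perimeter = 64.82 mm. Layer 84 is larger (64.82 vs 50.10 mm).

layer 84 (z = 10.08 mm)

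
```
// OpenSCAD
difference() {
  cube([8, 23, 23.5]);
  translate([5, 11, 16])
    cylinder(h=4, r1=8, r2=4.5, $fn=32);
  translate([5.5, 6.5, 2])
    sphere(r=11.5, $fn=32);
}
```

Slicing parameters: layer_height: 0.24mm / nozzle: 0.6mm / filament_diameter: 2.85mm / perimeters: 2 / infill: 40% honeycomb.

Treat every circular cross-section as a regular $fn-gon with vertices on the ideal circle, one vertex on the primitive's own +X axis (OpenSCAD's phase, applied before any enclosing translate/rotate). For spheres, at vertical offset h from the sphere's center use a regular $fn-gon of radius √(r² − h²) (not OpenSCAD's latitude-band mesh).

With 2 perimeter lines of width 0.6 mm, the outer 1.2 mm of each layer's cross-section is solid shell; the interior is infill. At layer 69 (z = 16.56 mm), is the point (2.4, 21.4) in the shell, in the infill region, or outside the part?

At z = 16.56 mm: the cube is present — its section is the full 8×23 rectangle; the cone at (5, 11): at t=0.140 of its height the radius interpolates to r₁+(r₂−r₁)t = 7.510, giving a regular 32-gon of that circumradius; the sphere at (5.5, 6.5) does not reach this height (|z−center|=14.560 > r=11.5); Taking the first minus the rest: starting from the 8×23 cube, the cone at (5, 11) partially overlaps it — only the 112.52 mm² overlap (of its 176.05 mm²) is removed, clipping the outline — 2 connected regions. Overall, the cross-section has 2 separate islands. The nearest boundary edge runs (0.00, 23.00)→(8.00, 23.00); distance from the point to it = 1.60 mm. (Shell/infill is judged within the island containing the point — the largest one.) The point is inside the cross-section and 1.60 mm from the nearest boundary — more than the 1.2 mm shell width (2 × 0.6), so it's in the infill interior.

infill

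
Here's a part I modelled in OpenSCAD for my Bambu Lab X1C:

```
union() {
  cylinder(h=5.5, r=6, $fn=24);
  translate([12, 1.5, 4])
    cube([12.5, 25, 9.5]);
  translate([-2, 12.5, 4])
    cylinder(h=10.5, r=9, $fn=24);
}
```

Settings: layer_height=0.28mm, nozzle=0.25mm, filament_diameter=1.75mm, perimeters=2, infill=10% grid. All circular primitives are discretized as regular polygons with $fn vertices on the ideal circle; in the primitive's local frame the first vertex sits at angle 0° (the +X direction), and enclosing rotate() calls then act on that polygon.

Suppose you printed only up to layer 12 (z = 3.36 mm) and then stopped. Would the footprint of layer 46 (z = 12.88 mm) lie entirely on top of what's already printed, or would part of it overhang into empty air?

part overhangs

Compare the two slices. At z = 3.36: the r=6 cylinder gives a regular 24-gon of circumradius 6 (constant along its height) (area = (24/2)·6.000²·sin(360°/24) = 111.81 mm²); the cube at (12, 1.5) is absent (z outside [4, 13.5]); the cylinder at (-2, 12.5) does not reach this height (z outside [4, 14.5]); Merging all regions: only the r=6 cylinder is present, so the union is just that shape — area = 111.81 mm². At z = 12.88: the cylinder is absent (z outside [0, 5.5]); the 12.5×25 cube at (12, 1.5) contributes its full rectangle (area 312.50 mm²); the r=9 cylinder at (-2, 12.5) gives a regular 24-gon of circumradius 9 (constant along its height) (area = (24/2)·9.000²·sin(360°/24) = 251.57 mm²); Merging all regions: the 2 present regions are separate (no shared area or edge), so areas and boundary lengths simply add and each stays a separate island — area = 564.07 mm². Checking containment: at z = 12.88 the cross-section extends beyond the z = 3.36 cross-section by about 552.29 mm².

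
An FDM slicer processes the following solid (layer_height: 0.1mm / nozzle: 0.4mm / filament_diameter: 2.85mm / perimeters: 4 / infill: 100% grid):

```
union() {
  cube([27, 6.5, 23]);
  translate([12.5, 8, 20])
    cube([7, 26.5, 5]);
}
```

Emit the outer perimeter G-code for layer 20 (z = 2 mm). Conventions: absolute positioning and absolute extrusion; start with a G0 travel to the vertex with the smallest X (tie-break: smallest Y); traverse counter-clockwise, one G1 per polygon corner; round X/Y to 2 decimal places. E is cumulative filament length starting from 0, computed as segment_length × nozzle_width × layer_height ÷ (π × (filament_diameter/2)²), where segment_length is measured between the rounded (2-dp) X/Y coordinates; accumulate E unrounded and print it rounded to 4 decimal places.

At z = 2 mm: the cube is present — its section is the full 27×6.5 rectangle; the cube at (12.5, 8) is absent (z outside [20, 25]); Taking the union: only the 27×6.5 cube is present, so the union is just that shape — 1 connected region. The outline is a single polygon with 4 vertices. Extrusion per mm of travel: 0.4 × 0.1 / (π × 1.425²) = 0.006270. Accumulating E over each segment gives final E = 0.4201.

G0 X0.00 Y0.00 Z2.00
G1 X27.00 Y0.00 E0.1693
G1 X27.00 Y6.50 E0.2101
G1 X0.00 Y6.50 E0.3793
G1 X0.00 Y0.00 E0.4201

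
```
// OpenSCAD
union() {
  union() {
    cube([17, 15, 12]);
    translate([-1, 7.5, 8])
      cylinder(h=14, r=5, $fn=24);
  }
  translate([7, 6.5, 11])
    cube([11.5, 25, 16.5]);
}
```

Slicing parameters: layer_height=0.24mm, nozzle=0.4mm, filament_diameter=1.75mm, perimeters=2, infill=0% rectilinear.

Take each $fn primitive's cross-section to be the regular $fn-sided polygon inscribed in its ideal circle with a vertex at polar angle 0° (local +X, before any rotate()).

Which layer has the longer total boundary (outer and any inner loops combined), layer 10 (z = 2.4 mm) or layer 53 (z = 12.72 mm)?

layer 53 (z = 12.72 mm)

Layer 10 (z = 2.4): the 17×15 cube contributes its full rectangle (perimeter 64.00 mm); the cylinder at (-1, 7.5) is not intersected at this z (z outside [8, 22]); Combining (union): only the 17×15 cube is present, so the union is just that shape — boundary = 64.00 mm; the cube at (7, 6.5) does not reach this height (z outside [11, 27.5]); Merging all regions: only that combined region is present, so the union is just that shape — boundary = 64.00 mm. So its perimeter = 64.00 mm. Layer 53 (z = 12.72): the cube does not reach this height (z outside [0, 12]); the cylinder at (-1, 7.5): section is a regular 24-gon, circumradius r=5 (perimeter = 2·24·5.000·sin(180°/24) = 31.33 mm); Merging all regions: only the r=5 cylinder at (-1, 7.5) is present, so the union is just that shape — boundary = 31.33 mm; the cube at (7, 6.5) is present — its section is the full 11.5×25 rectangle (perimeter 73.00 mm); Combining (union): the 2 present regions are separate (no shared area or edge), so areas and boundary lengths simply add and each stays a separate island — boundary = 104.33 mm. So its perimeter = 104.33 mm. Layer 53 is larger (104.33 vs 64.00 mm).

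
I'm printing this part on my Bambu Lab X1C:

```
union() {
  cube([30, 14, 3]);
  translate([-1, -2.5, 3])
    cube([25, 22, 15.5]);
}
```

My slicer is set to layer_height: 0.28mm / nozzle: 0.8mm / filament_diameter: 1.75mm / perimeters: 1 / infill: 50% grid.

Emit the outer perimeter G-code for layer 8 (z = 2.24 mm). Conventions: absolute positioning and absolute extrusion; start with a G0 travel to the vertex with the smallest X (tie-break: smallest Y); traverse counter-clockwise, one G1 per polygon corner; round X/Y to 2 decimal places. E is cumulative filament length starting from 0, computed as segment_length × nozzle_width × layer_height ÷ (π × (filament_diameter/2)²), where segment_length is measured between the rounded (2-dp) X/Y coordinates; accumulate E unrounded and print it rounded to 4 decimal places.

At z = 2.24 mm: the cube is present — its section is the full 30×14 rectangle; the cube at (-1, -2.5) does not reach this height (z outside [3, 18.5]); Combining (union): only the 30×14 cube is present, so the union is just that shape — 1 connected region. The outline is a single polygon with 4 vertices. Extrusion per mm of travel: 0.8 × 0.28 / (π × 0.875²) = 0.093128. Accumulating E over each segment gives final E = 8.1953.

G0 X0.00 Y0.00 Z2.24
G1 X30.00 Y0.00 E2.7939
G1 X30.00 Y14.00 E4.0976
G1 X0.00 Y14.00 E6.8915
G1 X0.00 Y0.00 E8.1953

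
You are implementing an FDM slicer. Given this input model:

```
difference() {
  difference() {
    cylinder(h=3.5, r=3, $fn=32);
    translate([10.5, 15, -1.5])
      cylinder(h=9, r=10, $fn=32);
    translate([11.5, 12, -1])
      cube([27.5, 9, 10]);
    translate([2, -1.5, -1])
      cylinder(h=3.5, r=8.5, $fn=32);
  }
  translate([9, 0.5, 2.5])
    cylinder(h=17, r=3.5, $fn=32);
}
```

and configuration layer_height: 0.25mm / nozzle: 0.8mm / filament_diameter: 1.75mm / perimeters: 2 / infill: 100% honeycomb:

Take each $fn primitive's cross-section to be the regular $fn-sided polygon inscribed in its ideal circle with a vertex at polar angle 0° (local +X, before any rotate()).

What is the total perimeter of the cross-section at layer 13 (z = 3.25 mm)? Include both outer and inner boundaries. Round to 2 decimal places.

18.82 mm

At z = 3.25 mm: the r=3 cylinder contributes a regular 32-gon of circumradius 3 (perimeter = 2·32·3.000·sin(180°/32) = 18.82 mm); the cylinder at (10.5, 15): section is a regular 32-gon, circumradius r=10 (perimeter = 2·32·10.000·sin(180°/32) = 62.73 mm); the cube at (11.5, 12) is present — its section is the full 27.5×9 rectangle (perimeter 73.00 mm); the cylinder at (2, -1.5) does not reach this height (z outside [-1, 2.5]); After the difference (first − rest): starting from the r=3 cylinder, the r=10 cylinder at (10.5, 15) misses the remaining region (no effect); the 27.5×9 cube at (11.5, 12) misses the remaining region (no effect) — boundary = 18.82 mm; the r=3.5 cylinder at (9, 0.5) contributes a regular 32-gon of circumradius 3.5 (perimeter = 2·32·3.500·sin(180°/32) = 21.96 mm); After the difference (first − rest): starting from the result so far, the r=3.5 cylinder at (9, 0.5) misses the remaining region (no effect) — boundary = 18.82 mm. Overall, the cross-section is a single solid region. Total boundary length (outer) = 18.82 mm.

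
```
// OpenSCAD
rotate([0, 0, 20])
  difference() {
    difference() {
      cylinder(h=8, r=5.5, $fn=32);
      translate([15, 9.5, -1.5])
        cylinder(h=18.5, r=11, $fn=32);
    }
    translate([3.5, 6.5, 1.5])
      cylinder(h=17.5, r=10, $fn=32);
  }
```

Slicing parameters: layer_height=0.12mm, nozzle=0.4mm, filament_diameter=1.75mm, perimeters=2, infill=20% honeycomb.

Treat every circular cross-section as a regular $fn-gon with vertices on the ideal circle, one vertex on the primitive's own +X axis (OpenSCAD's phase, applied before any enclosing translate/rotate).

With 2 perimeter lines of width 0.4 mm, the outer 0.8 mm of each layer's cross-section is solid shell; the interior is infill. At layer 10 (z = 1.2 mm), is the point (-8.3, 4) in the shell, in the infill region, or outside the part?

At z = 1.2 mm: the r=5.5 cylinder gives a regular 32-gon of circumradius 5.5 (constant along its height); the r=11 cylinder at (15, 9.5) gives a regular 32-gon of circumradius 11 (constant along its height); After the difference (first − rest): starting from the r=5.5 cylinder, the r=11 cylinder at (15, 9.5) misses the remaining region (no effect) — 1 connected region; the cylinder at (3.5, 6.5) does not reach this height (z outside [1.5, 19]); After the difference (first − rest): none of the subtracted shapes is present at this height, so that combined region is unchanged — 1 connected region; (rotated 20° about Z; rotation is an isometry so areas/perimeters/island counts are preserved). Overall, the cross-section is a single solid region. Undo the 20° rotation: the query point maps to (-6.431, 6.598) in the un-rotated model frame. The nearest boundary edge runs (-4.57, 3.06)→(-3.89, 3.89); distance from the point to it = 3.71 mm. The point is not inside any of the regions above, so it lies outside the cross-section (3.71 mm from the nearest boundary).

outside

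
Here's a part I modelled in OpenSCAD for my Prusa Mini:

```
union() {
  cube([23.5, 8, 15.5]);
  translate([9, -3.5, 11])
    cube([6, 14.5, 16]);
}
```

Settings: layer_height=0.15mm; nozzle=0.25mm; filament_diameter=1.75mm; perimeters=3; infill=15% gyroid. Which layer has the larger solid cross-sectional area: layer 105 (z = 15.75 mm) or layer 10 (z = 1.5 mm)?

layer 10 (z = 1.5 mm)

Layer 105 (z = 15.75): the cube is not intersected at this z (z outside [0, 15.5]); the 6×14.5 cube at (9, -3.5) contributes its full rectangle (area 87.00 mm²); Merging all regions: only the 6×14.5 cube at (9, -3.5) is present, so the union is just that shape — area = 87.00 mm². So its area = 87.00 mm². Layer 10 (z = 1.5): the 23.5×8 cube contributes its full rectangle (area 188.00 mm²); the cube at (9, -3.5) does not reach this height (z outside [11, 27]); Taking the union: only the 23.5×8 cube is present, so the union is just that shape — area = 188.00 mm². So its area = 188.00 mm². Layer 10 is larger (188.00 vs 87.00 mm²).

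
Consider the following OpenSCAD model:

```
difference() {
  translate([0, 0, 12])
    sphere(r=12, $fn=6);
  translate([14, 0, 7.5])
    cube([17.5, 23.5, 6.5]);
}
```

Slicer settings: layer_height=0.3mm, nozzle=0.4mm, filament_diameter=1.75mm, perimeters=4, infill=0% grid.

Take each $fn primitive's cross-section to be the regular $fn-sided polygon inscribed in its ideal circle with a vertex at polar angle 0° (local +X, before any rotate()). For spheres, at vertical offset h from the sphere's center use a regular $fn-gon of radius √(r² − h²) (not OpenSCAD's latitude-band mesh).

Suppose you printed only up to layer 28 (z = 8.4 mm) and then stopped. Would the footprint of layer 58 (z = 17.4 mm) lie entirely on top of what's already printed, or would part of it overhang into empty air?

Compare the two slices. At z = 8.4: the r=12 sphere slices to a regular 6-gon of circumradius 11.447 (√(r²−h²) with h=3.6 from center) (area = (6/2)·11.447²·sin(360°/6) = 340.45 mm²); the cube at (14, 0) is present — its section is the full 17.5×23.5 rectangle (area 411.25 mm²); After the difference (first − rest): starting from the r=12 sphere (340.45 mm²), the 17.5×23.5 cube at (14, 0) misses the remaining region (no effect) — area = 340.45 mm². At z = 17.4: the r=12 sphere contributes a regular 6-gon of circumradius √(12²−5.4²) = 10.716 (area = (6/2)·10.716²·sin(360°/6) = 298.36 mm²); the cube at (14, 0) is not intersected at this z (z outside [7.5, 14]); After the difference (first − rest): none of the subtracted shapes is present at this height, so the r=12 sphere is unchanged — area = 298.36 mm². Checking containment: the cross-section at z = 17.4 is a subset of the cross-section at z = 8.4.

entirely on top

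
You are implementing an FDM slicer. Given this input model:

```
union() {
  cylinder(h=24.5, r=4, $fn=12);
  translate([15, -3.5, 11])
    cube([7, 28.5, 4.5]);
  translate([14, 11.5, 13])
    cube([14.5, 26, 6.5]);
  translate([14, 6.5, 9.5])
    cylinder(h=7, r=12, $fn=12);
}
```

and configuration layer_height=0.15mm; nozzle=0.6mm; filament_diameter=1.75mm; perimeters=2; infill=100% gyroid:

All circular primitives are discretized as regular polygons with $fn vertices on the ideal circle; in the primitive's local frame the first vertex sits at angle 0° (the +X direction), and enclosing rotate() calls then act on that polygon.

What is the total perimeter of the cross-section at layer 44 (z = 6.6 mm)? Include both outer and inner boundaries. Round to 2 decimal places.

24.85 mm

At z = 6.6 mm: the r=4 cylinder gives a regular 12-gon of circumradius 4 (constant along its height) (perimeter = 2·12·4.000·sin(180°/12) = 24.85 mm); the cube at (15, -3.5) does not reach this height (z outside [11, 15.5]); the cube at (14, 11.5) is absent (z outside [13, 19.5]); the cylinder at (14, 6.5) is absent (z outside [9.5, 16.5]); Taking the union: only the r=4 cylinder is present, so the union is just that shape — boundary = 24.85 mm. Overall, the cross-section is a single solid region. Total boundary length (outer) = 24.85 mm.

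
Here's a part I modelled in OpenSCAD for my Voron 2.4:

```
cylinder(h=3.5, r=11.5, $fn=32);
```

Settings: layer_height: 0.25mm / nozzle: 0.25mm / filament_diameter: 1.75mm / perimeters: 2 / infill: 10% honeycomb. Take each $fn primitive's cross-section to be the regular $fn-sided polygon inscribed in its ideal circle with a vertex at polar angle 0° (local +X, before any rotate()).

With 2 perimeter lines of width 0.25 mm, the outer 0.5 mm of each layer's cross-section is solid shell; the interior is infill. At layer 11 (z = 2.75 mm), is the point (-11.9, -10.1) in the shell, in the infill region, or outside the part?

outside

At z = 2.75 mm: the r=11.5 cylinder gives a regular 32-gon of circumradius 11.5 (constant along its height). Overall, the cross-section is a single solid region. The nearest boundary edge runs (-9.56, -6.39)→(-8.13, -8.13); distance from the point to it = 4.16 mm. The point is not inside any of the regions above, so it lies outside the cross-section (4.16 mm from the nearest boundary).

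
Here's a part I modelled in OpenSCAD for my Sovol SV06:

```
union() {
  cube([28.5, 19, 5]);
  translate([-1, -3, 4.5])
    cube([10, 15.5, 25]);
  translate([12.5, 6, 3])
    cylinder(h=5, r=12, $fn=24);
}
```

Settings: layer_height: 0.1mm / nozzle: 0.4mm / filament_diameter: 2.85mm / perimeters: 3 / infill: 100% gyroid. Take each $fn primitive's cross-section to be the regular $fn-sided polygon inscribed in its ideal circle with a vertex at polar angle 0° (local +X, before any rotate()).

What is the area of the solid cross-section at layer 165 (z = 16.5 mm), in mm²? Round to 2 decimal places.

At z = 16.5 mm: the cube is not intersected at this z (z outside [0, 5]); the cube at (-1, -3) (footprint 10×15.5) is included at this height (area 155.00 mm²); the cylinder at (12.5, 6) is not intersected at this z (z outside [3, 8]); Combining (union): only the 10×15.5 cube at (-1, -3) is present, so the union is just that shape — area = 155.00 mm². Overall, the cross-section is a single solid region. Net area = 155.00 mm².

155.00 mm²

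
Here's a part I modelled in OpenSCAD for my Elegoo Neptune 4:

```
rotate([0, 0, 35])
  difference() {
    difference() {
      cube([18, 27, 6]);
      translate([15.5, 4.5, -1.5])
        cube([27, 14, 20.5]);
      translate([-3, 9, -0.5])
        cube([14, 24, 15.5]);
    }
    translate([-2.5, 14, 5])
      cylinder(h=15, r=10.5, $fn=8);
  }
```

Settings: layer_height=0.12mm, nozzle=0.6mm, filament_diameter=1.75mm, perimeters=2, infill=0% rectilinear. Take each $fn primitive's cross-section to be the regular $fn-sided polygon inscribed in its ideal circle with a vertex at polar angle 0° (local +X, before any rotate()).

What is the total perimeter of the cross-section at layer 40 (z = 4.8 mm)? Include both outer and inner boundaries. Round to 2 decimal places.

95.00 mm

At z = 4.8 mm: the cube is present — its section is the full 18×27 rectangle (perimeter 90.00 mm); the cube at (15.5, 4.5) (footprint 27×14) is included at this height (perimeter 82.00 mm); the cube at (-3, 9) is present — its section is the full 14×24 rectangle (perimeter 76.00 mm); Taking the first minus the rest: starting from the 18×27 cube, the 27×14 cube at (15.5, 4.5) partially overlaps it — only the 35.00 mm² overlap (of its 378.00 mm²) is removed, clipping the outline; the 14×24 cube at (-3, 9) partially overlaps it — only the 198.00 mm² overlap (of its 336.00 mm²) is removed, clipping the outline — boundary = 95.00 mm; the cylinder at (-2.5, 14) is not intersected at this z (z outside [5, 20]); After the difference (first − rest): none of the subtracted shapes is present at this height, so that combined region is unchanged — boundary = 95.00 mm; (rotated 35° about Z; rotation is an isometry so areas/perimeters/island counts are preserved). Overall, the cross-section is a single solid region. Total boundary length (outer) = 95.00 mm.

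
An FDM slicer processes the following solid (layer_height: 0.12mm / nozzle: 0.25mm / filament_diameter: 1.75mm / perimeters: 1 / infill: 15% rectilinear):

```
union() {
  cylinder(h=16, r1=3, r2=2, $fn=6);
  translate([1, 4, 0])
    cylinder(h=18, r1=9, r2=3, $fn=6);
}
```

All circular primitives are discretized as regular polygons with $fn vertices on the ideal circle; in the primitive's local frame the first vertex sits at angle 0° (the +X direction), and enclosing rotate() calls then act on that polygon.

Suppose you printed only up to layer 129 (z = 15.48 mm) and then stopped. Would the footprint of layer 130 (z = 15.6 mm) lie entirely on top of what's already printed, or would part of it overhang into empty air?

entirely on top

Compare the two slices. At z = 15.48: the cone contributes a regular 6-gon of circumradius 2.032 (interpolated between r1=3 and r2=2 at t=0.968) (area = (6/2)·2.032²·sin(360°/6) = 10.73 mm²); the cone at (1, 4): at t=0.860 of its height the radius interpolates to r₁+(r₂−r₁)t = 3.840, giving a regular 6-gon of that circumradius (area = (6/2)·3.840²·sin(360°/6) = 38.31 mm²); Taking the union: the regions partially overlap — summed areas 49.04 mm² minus the doubly-counted overlap 2.66 mm² gives 46.38 mm² — area = 46.38 mm². At z = 15.6: the cone (r1=3→r2=2) has section circumradius 2.025 here — a regular 6-gon (area = (6/2)·2.025²·sin(360°/6) = 10.65 mm²); the cone at (1, 4): at t=0.867 of its height the radius interpolates to r₁+(r₂−r₁)t = 3.800, giving a regular 6-gon of that circumradius (area = (6/2)·3.800²·sin(360°/6) = 37.52 mm²); Merging all regions: the regions partially overlap — summed areas 48.17 mm² minus the doubly-counted overlap 2.52 mm² gives 45.65 mm² — area = 45.65 mm². Checking containment: the cross-section at z = 15.6 is a subset of the cross-section at z = 15.48.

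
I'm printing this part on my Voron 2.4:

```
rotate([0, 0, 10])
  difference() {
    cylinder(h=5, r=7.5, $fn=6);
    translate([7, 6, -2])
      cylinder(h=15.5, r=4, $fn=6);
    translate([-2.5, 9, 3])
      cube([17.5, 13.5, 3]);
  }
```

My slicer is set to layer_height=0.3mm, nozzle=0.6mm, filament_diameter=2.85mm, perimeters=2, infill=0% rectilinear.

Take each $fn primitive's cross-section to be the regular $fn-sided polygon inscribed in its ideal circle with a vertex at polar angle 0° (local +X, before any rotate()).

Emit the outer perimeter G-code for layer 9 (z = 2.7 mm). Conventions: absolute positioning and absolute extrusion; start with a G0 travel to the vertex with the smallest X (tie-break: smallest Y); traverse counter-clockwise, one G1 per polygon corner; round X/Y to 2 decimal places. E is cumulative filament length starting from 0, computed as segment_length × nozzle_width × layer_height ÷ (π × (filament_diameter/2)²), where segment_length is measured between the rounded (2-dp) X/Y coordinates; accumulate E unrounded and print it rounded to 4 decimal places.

G0 X-7.39 Y-1.30 Z2.70
G1 X-2.57 Y-7.05 E0.2117
G1 X4.82 Y-5.75 E0.4234
G1 X7.39 Y1.30 E0.6351
G1 X5.50 Y3.55 E0.7181
G1 X4.48 Y3.37 E0.7473
G1 X1.91 Y6.43 E0.8600
G1 X2.11 Y6.97 E0.8763
G1 X-4.82 Y5.75 E1.0748
G1 X-7.39 Y-1.30 E1.2866

At z = 2.7 mm: the r=7.5 cylinder contributes a regular 6-gon of circumradius 7.5; the r=4 cylinder at (7, 6) gives a regular 6-gon of circumradius 4 (constant along its height); the cube at (-2.5, 9) does not reach this height (z outside [3, 6]); Subtracting the remaining from the first: starting from the r=7.5 cylinder, the r=4 cylinder at (7, 6) partially overlaps it — only the 3.96 mm² overlap (of its 41.57 mm²) is removed, clipping the outline — 1 connected region; (whole slice rotated 10° about Z — lengths, areas and connectivity unchanged). The outline is a single polygon with 9 vertices. Extrusion per mm of travel: 0.6 × 0.3 / (π × 1.425²) = 0.028216. Accumulating E over each segment gives final E = 1.2866.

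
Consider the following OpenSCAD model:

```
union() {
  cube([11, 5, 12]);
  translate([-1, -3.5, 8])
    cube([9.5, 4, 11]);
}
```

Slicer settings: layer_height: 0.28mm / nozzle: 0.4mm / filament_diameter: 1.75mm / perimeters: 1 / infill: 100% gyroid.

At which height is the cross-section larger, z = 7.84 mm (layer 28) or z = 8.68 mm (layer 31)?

layer 31 (z = 8.68 mm)

Layer 28 (z = 7.84): the cube (footprint 11×5) is included at this height (area 55.00 mm²); the cube at (-1, -3.5) is not intersected at this z (z outside [8, 19]); Merging all regions: only the 11×5 cube is present, so the union is just that shape — area = 55.00 mm². So its area = 55.00 mm². Layer 31 (z = 8.68): the 11×5 cube contributes its full rectangle (area 55.00 mm²); the cube at (-1, -3.5) is present — its section is the full 9.5×4 rectangle (area 38.00 mm²); Merging all regions: the regions partially overlap — summed areas 93.00 mm² minus the doubly-counted overlap 4.25 mm² gives 88.75 mm² — area = 88.75 mm². So its area = 88.75 mm². Layer 31 is larger (88.75 vs 55.00 mm²).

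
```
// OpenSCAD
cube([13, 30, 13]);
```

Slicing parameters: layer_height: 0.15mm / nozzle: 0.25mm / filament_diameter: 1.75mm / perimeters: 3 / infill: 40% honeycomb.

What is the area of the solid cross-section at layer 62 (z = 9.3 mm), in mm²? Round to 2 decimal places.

390.00 mm²

At z = 9.3 mm: the cube (footprint 13×30) is included at this height (area 390.00 mm²). Overall, the cross-section is a single solid region. Net area = 390.00 mm².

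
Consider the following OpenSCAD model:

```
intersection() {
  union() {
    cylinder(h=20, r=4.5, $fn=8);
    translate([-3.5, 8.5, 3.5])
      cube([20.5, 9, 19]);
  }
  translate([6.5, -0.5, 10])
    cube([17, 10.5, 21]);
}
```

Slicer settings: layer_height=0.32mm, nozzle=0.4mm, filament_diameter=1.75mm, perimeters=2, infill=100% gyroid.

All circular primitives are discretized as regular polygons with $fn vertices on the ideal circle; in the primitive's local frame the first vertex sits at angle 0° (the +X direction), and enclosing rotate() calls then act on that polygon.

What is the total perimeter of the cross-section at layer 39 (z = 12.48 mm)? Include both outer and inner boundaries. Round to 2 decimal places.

24.00 mm

At z = 12.48 mm: the r=4.5 cylinder contributes a regular 8-gon of circumradius 4.5 (perimeter = 2·8·4.500·sin(180°/8) = 27.55 mm); the cube at (-3.5, 8.5) (footprint 20.5×9) is included at this height (perimeter 59.00 mm); Merging all regions: the 2 present regions are separate (no shared area or edge), so areas and boundary lengths simply add and each stays a separate island — boundary = 86.55 mm; the cube at (6.5, -0.5) is present — its section is the full 17×10.5 rectangle (perimeter 55.00 mm); Taking the intersection: the 17×10.5 cube at (6.5, -0.5) partially overlaps the result so far; clipping to the common part keeps 15.75 mm² — boundary = 24.00 mm. Overall, the cross-section is a single solid region. Total boundary length (outer) = 24.00 mm.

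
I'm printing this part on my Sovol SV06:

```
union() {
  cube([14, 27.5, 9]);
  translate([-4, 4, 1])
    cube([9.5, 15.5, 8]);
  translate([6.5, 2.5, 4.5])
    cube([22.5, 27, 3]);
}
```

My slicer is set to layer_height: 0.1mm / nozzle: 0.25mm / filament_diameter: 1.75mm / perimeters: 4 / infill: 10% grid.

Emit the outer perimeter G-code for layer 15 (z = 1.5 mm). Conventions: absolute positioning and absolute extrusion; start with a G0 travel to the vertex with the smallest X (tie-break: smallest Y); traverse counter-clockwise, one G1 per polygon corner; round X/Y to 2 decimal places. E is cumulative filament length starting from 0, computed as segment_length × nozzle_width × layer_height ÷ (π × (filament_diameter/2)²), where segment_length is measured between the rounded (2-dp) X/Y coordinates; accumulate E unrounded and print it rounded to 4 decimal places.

At z = 1.5 mm: the cube (footprint 14×27.5) is included at this height; the 9.5×15.5 cube at (-4, 4) contributes its full rectangle; the cube at (6.5, 2.5) does not reach this height (z outside [4.5, 7.5]); Merging all regions: the regions partially overlap (shared area 85.25 mm²), so overlapping operands fuse into one piece — 1 connected region. The outline is a single polygon with 8 vertices. Extrusion per mm of travel: 0.25 × 0.1 / (π × 0.875²) = 0.010394. Accumulating E over each segment gives final E = 0.9458.

G0 X-4.00 Y4.00 Z1.50
G1 X0.00 Y4.00 E0.0416
G1 X0.00 Y0.00 E0.0832
G1 X14.00 Y0.00 E0.2287
G1 X14.00 Y27.50 E0.5145
G1 X0.00 Y27.50 E0.6600
G1 X0.00 Y19.50 E0.7432
G1 X-4.00 Y19.50 E0.7847
G1 X-4.00 Y4.00 E0.9458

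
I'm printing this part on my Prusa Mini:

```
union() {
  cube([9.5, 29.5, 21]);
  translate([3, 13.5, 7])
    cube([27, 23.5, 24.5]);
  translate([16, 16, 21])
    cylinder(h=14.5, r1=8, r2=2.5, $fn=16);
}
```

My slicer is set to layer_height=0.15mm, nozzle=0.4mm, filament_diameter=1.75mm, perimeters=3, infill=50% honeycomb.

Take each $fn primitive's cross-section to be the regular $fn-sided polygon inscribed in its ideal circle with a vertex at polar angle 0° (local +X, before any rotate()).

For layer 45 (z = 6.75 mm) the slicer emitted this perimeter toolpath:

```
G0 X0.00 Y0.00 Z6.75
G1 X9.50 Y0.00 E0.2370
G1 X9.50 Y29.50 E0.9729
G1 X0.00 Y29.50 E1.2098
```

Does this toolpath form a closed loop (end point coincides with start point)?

Start point (G0): (0.00, 0.00). End point (last G1): the path does not return to the start — open.

no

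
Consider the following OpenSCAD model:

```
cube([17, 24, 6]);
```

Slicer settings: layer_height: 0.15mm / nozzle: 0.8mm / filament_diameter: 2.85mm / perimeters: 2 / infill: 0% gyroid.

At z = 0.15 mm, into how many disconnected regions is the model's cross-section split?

At z = 0.15 mm: the cube is present — its section is the full 17×24 rectangle. The result has 1 disconnected region.

1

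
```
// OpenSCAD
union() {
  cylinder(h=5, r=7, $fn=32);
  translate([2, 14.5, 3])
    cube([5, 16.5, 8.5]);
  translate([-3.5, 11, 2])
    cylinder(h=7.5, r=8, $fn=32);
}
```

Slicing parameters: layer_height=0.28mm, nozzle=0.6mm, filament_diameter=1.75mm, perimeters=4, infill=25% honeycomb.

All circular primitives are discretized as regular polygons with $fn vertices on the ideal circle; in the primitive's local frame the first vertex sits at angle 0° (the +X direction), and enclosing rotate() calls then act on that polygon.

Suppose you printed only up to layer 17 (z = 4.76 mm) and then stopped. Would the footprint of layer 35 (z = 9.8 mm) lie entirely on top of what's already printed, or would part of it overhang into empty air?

Compare the two slices. At z = 4.76: the cylinder: section is a regular 32-gon, circumradius r=7 (area = (32/2)·7.000²·sin(360°/32) = 152.95 mm²); the 5×16.5 cube at (2, 14.5) contributes its full rectangle (area 82.50 mm²); the r=8 cylinder at (-3.5, 11) contributes a regular 32-gon of circumradius 8 (area = (32/2)·8.000²·sin(360°/32) = 199.77 mm²); Taking the union: the regions partially overlap — summed areas 435.22 mm² minus the doubly-counted overlap 24.20 mm² gives 411.02 mm² — area = 411.02 mm². At z = 9.8: the cylinder does not reach this height (z outside [0, 5]); the cube at (2, 14.5) is present — its section is the full 5×16.5 rectangle (area 82.50 mm²); the cylinder at (-3.5, 11) is not intersected at this z (z outside [2, 9.5]); Taking the union: only the 5×16.5 cube at (2, 14.5) is present, so the union is just that shape — area = 82.50 mm². Checking containment: the cross-section at z = 9.8 is a subset of the cross-section at z = 4.76.

entirely on top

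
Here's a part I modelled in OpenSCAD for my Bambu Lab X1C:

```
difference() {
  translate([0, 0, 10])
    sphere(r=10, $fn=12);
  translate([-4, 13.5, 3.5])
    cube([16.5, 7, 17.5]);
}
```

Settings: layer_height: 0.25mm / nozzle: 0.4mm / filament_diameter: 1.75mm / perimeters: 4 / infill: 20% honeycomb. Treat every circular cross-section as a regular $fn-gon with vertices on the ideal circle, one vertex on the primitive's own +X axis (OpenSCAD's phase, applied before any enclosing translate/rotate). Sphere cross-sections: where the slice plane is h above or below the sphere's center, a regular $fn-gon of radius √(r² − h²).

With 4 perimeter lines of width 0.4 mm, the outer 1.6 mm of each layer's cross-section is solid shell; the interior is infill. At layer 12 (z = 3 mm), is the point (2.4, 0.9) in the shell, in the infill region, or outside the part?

At z = 3 mm: the sphere: section is a regular 12-gon, circumradius = √(r²−h²) = √(10²−7²) = 7.141; the cube at (-4, 13.5) is not intersected at this z (z outside [3.5, 21]); After the difference (first − rest): none of the subtracted shapes is present at this height, so the r=10 sphere is unchanged — 1 connected region. Overall, the cross-section is a single solid region. The nearest boundary edge runs (7.14, 0.00)→(6.18, 3.57); distance from the point to it = 4.35 mm. The point is inside the cross-section and 4.35 mm from the nearest boundary — more than the 1.6 mm shell width (4 × 0.4), so it's in the infill interior.

infill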